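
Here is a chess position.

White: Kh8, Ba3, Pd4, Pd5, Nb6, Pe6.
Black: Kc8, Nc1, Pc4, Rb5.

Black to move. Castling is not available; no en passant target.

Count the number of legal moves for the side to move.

Black to move; king on c8.
In check: yes, from the white knight on b6.
Legal moves: Kd8, Kb8, Kc7, Kb7, Rxb6.
Count: 5.

5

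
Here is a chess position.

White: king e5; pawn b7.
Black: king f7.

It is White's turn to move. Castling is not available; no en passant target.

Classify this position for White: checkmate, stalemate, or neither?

White to move; white king on e5.
In check: no.
Legal moves for White: Kd6, Kf5, Kd5, Kf4, Ke4, Kd4, b8=Q, b8=R, b8=B, b8=N.
White has 10 legal moves and is not in check → neither.

neither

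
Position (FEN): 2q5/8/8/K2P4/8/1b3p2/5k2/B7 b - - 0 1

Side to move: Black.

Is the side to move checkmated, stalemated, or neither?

Black to move; black king on f2.
In check: no.
Legal moves for Black include: Qh8, Qg8, Qf8, Qe8, Qd8+, Qb8, Qa8+, Qd7, Qc7+, Qb7, Qe6, Qc6, Qa6+, Qf5, Qc5+, Qg4, Qc4, Qh3, ... (list truncated; more exist).
Black has legal moves and is not in check → neither.

neither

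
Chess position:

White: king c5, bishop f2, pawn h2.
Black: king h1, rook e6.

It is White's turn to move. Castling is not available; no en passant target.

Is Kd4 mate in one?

After Kd4: black king on h1; in check: no.
Black is not in check, so this cannot be checkmate.

no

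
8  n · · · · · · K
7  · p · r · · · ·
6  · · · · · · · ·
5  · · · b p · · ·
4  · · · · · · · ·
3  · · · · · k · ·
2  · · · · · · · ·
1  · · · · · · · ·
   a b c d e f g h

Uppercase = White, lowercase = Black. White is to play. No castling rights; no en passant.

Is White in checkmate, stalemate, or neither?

White to move; white king on h8.
In check: no.
King squares — g7: attacked by Rd7; h7: attacked by Rd7; g8: attacked by Bd5.
Legal moves for White: none.
Not in check and no legal moves → stalemate.

stalemate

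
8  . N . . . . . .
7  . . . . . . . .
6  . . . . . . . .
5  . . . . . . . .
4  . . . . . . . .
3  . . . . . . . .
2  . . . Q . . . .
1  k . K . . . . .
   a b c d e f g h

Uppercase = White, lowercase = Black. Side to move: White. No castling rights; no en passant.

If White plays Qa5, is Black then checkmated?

yes

After Qa5: black king on a1; in check: yes, from the white queen on a5.
King squares — b1: attacked by Kc1; a2: attacked by Qa5; b2: attacked by Kc1.
Black has no legal moves → checkmate.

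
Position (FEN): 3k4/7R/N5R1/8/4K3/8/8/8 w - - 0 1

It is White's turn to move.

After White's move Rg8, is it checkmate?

yes

After Rg8: black king on d8; in check: yes, from the white rook on g8.
King squares — c7: attacked by Na6; d7: attacked by Rh7; e7: attacked by Rh7; c8: attacked by Rg8; e8: attacked by Rg8.
Black has no legal moves → checkmate.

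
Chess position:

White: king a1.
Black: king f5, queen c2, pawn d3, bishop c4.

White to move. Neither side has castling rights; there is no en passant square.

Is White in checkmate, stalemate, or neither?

stalemate

White to move; white king on a1.
In check: no.
King squares — b1: attacked by Qc2; a2: attacked by Qc2; b2: attacked by Qc2.
Legal moves for White: none.
Not in check and no legal moves → stalemate.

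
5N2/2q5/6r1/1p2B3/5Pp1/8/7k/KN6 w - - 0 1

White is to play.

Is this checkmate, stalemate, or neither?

neither

White to move; white king on a1.
In check: no.
Legal moves for White: Nh7, Nd7, Nxg6, Ne6, Bh8, Bg7, Bxc7, Bf6, Bd6, Bd4, Bc3, Bb2, Nc3, Na3, Nd2, Kb2, Ka2, f5+.
White has 18 legal moves and is not in check → neither.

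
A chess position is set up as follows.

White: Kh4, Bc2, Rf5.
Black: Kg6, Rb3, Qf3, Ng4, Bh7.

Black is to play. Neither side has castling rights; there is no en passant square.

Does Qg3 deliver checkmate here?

yes

After Qg3: white king on h4; in check: yes, from the black queen on g3.
King squares — g3: attacked by Rb3; h3: attacked by Qg3; g4: attacked by Qg3; g5: attacked by Kg6; h5: attacked by Kg6.
White has no legal moves → checkmate.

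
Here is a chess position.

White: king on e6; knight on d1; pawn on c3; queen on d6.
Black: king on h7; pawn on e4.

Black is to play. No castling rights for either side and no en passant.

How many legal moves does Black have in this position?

6

Black to move; king on h7.
In check: no.
Legal moves: Kh8, Kg8, Kg7, Kh6, Kg6, e3.
Count: 6.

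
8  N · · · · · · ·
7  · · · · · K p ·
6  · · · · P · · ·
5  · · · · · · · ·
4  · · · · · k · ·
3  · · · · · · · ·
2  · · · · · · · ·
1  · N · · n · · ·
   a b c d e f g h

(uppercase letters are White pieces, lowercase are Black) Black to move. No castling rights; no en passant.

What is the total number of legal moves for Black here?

14

Black to move; king on f4.
In check: no.
Legal moves: Kg5, Kf5, Ke5, Kg4, Ke4, Kg3, Kf3, Ke3, Nf3, Nd3, Ng2, Nc2, g6, g5.
Count: 14.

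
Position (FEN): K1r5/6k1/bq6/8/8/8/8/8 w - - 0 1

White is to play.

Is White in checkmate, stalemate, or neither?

checkmate

White to move; white king on a8.
In check: yes, from the black rook on c8.
King squares — a7: attacked by Qb6; b7: attacked by Ba6; b8: attacked by Qb6.
Legal moves for White: none.
In check with no legal moves → checkmate.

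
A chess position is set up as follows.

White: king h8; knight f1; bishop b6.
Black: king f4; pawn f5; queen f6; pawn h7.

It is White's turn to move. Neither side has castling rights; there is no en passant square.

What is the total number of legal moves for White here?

2

White to move; king on h8.
In check: yes, from the black queen on f6.
Legal moves: Kg8, Kxh7.
Count: 2.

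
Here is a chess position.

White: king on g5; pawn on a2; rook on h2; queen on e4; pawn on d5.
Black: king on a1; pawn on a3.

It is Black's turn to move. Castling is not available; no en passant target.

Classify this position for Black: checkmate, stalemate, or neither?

Black to move; black king on a1.
In check: no.
King squares — b1: attacked by Qe4; a2: attacked by Rh2; b2: attacked by Rh2.
Legal moves for Black: none.
Not in check and no legal moves → stalemate.

stalemate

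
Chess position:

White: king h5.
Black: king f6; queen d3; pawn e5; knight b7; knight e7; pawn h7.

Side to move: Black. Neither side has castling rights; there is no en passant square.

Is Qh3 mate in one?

yes

After Qh3: white king on h5; in check: yes, from the black queen on h3.
King squares — g4: attacked by Qh3; h4: attacked by Qh3; g5: attacked by Kf6; g6: attacked by Kf6; h6: attacked by Qh3.
White has no legal moves → checkmate.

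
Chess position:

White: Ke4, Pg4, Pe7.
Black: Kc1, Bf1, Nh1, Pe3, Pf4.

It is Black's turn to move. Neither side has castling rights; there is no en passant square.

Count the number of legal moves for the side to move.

Black to move; king on c1.
In check: no.
Legal moves: Ng3+, Nf2+, Ba6, Bb5, Bc4, Bh3, Bd3+, Bg2+, Be2, Kd2, Kc2, Kb2, Kd1, Kb1, f3, e2.
Count: 16.

16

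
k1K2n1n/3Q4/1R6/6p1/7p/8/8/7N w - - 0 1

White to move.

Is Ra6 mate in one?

yes

After Ra6: black king on a8; in check: yes, from the white rook on a6.
King squares — a7: attacked by Ra6; b7: attacked by Qd7; b8: attacked by Kc8.
Black has no legal moves → checkmate.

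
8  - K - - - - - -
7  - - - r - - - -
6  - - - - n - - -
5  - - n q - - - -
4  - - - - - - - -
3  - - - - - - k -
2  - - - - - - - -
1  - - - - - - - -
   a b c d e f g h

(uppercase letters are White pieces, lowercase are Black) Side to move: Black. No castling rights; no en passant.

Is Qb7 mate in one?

After Qb7: white king on b8; in check: yes, from the black queen on b7.
King squares — a7: attacked by Qb7; b7: attacked by Nc5; c7: attacked by Ne6; a8: attacked by Qb7; c8: attacked by Qb7.
White has no legal moves → checkmate.

yes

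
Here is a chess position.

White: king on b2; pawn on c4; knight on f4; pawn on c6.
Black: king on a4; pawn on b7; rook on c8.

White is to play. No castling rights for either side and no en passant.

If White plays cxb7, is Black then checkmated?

no

After cxb7: black king on a4; in check: no.
Black is not in check, so this cannot be checkmate.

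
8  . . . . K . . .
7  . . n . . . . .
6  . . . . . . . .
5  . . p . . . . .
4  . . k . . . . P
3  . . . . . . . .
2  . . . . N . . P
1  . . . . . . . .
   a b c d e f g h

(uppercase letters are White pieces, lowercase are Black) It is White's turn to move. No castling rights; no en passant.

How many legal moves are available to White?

White to move; king on e8.
In check: yes, from the black knight on c7.
Legal moves: Kf8, Kd8, Kf7, Ke7, Kd7.
Count: 5.

5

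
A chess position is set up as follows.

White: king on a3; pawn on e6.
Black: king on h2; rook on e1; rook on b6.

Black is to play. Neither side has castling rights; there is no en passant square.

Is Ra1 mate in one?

yes

After Ra1: white king on a3; in check: yes, from the black rook on a1.
King squares — a2: attacked by Ra1; b2: attacked by Rb6; b3: attacked by Rb6; a4: attacked by Ra1; b4: attacked by Rb6.
White has no legal moves → checkmate.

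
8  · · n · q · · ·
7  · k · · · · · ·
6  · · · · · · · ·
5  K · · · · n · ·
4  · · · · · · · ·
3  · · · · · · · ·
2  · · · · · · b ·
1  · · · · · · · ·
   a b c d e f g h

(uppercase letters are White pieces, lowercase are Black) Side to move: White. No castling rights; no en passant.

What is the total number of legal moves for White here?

1

White to move; king on a5.
In check: no.
Legal moves: Kb4.
Count: 1.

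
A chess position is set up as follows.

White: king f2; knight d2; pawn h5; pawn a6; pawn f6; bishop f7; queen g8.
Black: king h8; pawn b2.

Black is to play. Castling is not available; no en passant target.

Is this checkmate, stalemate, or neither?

Black to move; black king on h8.
In check: yes, from the white queen on g8.
King squares — g7: attacked by Pf6; h7: attacked by Qg8; g8: attacked by Bf7.
Legal moves for Black: none.
In check with no legal moves → checkmate.

checkmate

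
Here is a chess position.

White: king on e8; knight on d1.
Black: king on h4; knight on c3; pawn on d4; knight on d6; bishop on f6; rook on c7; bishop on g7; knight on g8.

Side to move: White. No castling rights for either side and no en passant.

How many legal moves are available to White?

White to move; king on e8.
In check: yes, from the black knight on d6.
Legal moves: none.
Count: 0.

0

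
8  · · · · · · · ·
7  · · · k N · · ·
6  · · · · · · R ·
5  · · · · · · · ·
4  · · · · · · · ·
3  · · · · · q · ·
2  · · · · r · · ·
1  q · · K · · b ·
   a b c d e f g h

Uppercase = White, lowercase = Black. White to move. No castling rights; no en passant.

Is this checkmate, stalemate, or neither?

checkmate

White to move; white king on d1.
In check: yes, from the black queen on a1.
King squares — c1: attacked by Qa1; e1: attacked by Qa1; c2: attacked by Re2; d2: attacked by Re2; e2: attacked by Qf3.
Legal moves for White: none.
In check with no legal moves → checkmate.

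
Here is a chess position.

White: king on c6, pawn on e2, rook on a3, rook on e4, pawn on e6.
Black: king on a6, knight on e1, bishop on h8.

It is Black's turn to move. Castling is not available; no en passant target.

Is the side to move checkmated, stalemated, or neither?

Black to move; black king on a6.
In check: yes, from the white rook on a3.
King squares — a5: attacked by Ra3; b5: attacked by Kc6; b6: attacked by Kc6; a7: attacked by Ra3; b7: attacked by Kc6.
Legal moves for Black: none.
In check with no legal moves → checkmate.

checkmate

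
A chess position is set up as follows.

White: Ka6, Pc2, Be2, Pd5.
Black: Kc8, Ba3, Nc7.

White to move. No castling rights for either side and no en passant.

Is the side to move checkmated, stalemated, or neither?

neither

White to move; white king on a6.
In check: yes, from the black knight on c7.
King squares — a5: available; b5: attacked by Nc7; b6: available; a7: available; b7: attacked by Kc8.
Legal moves for White: Ka7, Kb6, Ka5.
White is in check but has 3 legal moves → neither.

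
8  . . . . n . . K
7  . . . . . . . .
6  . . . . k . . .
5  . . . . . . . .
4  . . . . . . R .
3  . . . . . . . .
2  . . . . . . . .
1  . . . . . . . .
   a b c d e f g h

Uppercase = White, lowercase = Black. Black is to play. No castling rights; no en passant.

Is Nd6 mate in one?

no

After Nd6: white king on h8; in check: no.
White is not in check, so this cannot be checkmate.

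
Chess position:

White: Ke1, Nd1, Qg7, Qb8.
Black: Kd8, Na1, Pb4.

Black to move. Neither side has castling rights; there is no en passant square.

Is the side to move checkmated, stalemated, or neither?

Black to move; black king on d8.
In check: yes, from the white queen on b8.
King squares — c7: attacked by Qg7; d7: attacked by Qg7; e7: attacked by Qg7; c8: attacked by Qb8; e8: attacked by Qb8.
Legal moves for Black: none.
In check with no legal moves → checkmate.

checkmate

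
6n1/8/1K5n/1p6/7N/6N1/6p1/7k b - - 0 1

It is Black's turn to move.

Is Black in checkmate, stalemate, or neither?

Black to move; black king on h1.
In check: yes, from the white knight on g3.
Legal moves for Black: Kh2, Kg1.
Black is in check but has 2 legal moves → neither.

neither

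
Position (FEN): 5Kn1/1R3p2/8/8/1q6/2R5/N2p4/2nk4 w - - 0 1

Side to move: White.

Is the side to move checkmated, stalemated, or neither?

White to move; white king on f8.
In check: yes, from the black queen on b4.
Legal moves for White: Kxg8, Ke8, Kg7, Kxf7, Re7, Rxb4, Rc5, Nxb4.
White is in check but has 8 legal moves → neither.

neither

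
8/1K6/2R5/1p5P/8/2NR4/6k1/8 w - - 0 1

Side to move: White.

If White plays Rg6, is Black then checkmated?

After Rg6: black king on g2; in check: yes, from the white rook on g6.
Black has 4 legal replies: Kh2, Kf2, Kh1, Kf1.
In check but a legal move exists → not checkmate.

no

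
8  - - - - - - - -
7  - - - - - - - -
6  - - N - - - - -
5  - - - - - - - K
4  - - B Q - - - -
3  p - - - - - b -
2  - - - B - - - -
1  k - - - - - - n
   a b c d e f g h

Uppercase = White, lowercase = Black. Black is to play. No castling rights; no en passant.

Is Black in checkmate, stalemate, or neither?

Black to move; black king on a1.
In check: yes, from the white queen on d4.
King squares — b1: available; a2: attacked by Bc4; b2: attacked by Qd4.
Legal moves for Black: Kb1.
Black is in check but has 1 legal move → neither.

neither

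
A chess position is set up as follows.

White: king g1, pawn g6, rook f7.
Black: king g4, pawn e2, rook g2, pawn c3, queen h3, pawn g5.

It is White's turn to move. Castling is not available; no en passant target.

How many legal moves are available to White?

0

White to move; king on g1.
In check: yes, from the black rook on g2.
Legal moves: none.
Count: 0.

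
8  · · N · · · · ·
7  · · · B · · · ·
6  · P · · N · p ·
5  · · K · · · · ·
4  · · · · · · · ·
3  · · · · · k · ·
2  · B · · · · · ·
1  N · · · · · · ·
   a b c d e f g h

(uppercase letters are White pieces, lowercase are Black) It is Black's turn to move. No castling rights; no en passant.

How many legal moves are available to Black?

8

Black to move; king on f3.
In check: no.
Legal moves: Kg4, Ke4, Kg3, Ke3, Kg2, Kf2, Ke2, g5.
Count: 8.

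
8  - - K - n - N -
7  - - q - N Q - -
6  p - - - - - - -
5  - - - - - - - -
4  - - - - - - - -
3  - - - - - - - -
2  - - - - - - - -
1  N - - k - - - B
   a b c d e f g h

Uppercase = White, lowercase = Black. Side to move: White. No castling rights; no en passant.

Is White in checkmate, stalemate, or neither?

White to move; white king on c8.
In check: yes, from the black queen on c7.
King squares — b7: attacked by Qc7; c7: attacked by Ne8; d7: attacked by Qc7; b8: attacked by Qc7; d8: attacked by Qc7.
Legal moves for White: none.
In check with no legal moves → checkmate.

checkmate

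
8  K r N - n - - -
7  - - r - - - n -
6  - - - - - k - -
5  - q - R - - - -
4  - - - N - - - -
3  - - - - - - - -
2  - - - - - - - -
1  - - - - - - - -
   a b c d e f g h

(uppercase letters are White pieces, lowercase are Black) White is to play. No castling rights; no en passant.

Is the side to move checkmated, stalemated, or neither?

checkmate

White to move; white king on a8.
In check: yes, from the black rook on b8.
King squares — a7: attacked by Rc7; b7: attacked by Qb5; b8: attacked by Qb5.
Legal moves for White: none.
In check with no legal moves → checkmate.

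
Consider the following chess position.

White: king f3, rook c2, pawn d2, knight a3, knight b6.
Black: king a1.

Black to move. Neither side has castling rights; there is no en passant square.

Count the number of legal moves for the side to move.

0

Black to move; king on a1.
In check: no.
Legal moves: none.
Count: 0.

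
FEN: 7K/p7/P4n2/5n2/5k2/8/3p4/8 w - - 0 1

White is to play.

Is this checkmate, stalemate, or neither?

stalemate

White to move; white king on h8.
In check: no.
King squares — g7: attacked by Nf5; h7: attacked by Nf6; g8: attacked by Nf6.
Legal moves for White: none.
Not in check and no legal moves → stalemate.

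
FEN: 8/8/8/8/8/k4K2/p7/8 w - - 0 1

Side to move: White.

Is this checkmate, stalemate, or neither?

neither

White to move; white king on f3.
In check: no.
Legal moves for White: Kg4, Kf4, Ke4, Kg3, Ke3, Kg2, Kf2, Ke2.
White has 8 legal moves and is not in check → neither.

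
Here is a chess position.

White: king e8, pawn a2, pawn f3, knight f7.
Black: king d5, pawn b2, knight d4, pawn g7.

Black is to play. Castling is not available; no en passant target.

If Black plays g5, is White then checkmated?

no

After g5: white king on e8; in check: no.
White is not in check, so this cannot be checkmate.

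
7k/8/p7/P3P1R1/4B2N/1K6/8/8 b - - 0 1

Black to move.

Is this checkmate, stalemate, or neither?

stalemate

Black to move; black king on h8.
In check: no.
King squares — g7: attacked by Rg5; h7: attacked by Be4; g8: attacked by Rg5.
Legal moves for Black: none.
Not in check and no legal moves → stalemate.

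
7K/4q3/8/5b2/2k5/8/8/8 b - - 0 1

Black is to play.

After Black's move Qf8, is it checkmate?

yes

After Qf8: white king on h8; in check: yes, from the black queen on f8.
King squares — g7: attacked by Qf8; h7: attacked by Bf5; g8: attacked by Qf8.
White has no legal moves → checkmate.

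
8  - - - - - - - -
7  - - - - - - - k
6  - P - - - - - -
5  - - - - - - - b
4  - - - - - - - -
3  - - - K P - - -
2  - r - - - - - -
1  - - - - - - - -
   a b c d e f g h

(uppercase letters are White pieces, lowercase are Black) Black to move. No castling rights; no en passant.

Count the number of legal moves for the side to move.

Black to move; king on h7.
In check: no.
Legal moves: Kh8, Kg8, Kg7, Kh6, Kg6, Be8, Bf7, Bg6+, Bg4, Bf3, Be2+, Bd1, Rxb6, Rb5, Rb4, Rb3+, Rh2, Rg2, Rf2, Re2, Rd2+, Rc2, Ra2, Rb1.
Count: 24.

24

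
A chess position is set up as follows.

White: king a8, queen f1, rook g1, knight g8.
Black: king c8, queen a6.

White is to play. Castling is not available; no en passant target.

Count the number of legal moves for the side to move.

1

White to move; king on a8.
In check: yes, from the black queen on a6.
Legal moves: Qxa6+.
Count: 1.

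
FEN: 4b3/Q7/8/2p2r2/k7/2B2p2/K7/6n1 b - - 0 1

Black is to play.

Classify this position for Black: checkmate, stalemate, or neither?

neither

Black to move; black king on a4.
In check: yes, from the white queen on a7.
Legal moves for Black: Kb5.
Black is in check but has 1 legal move → neither.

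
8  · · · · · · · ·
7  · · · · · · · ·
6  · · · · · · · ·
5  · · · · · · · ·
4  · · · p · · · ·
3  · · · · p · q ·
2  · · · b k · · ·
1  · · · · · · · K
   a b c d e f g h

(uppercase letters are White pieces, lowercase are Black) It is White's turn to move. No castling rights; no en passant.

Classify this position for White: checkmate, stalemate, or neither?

White to move; white king on h1.
In check: no.
King squares — g1: attacked by Qg3; g2: attacked by Qg3; h2: attacked by Qg3.
Legal moves for White: none.
Not in check and no legal moves → stalemate.

stalemate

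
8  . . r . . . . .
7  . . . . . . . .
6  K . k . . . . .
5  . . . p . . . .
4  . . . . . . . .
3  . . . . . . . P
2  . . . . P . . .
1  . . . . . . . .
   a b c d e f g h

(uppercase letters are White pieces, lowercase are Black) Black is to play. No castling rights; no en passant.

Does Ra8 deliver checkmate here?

After Ra8: white king on a6; in check: yes, from the black rook on a8.
King squares — a5: attacked by Ra8; b5: attacked by Kc6; b6: attacked by Kc6; a7: attacked by Ra8; b7: attacked by Kc6.
White has no legal moves → checkmate.

yes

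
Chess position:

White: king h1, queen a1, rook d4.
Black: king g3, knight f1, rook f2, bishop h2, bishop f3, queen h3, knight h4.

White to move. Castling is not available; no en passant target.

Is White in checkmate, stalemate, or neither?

White to move; white king on h1.
In check: yes, from the black bishop on f3.
King squares — g1: attacked by Bh2; g2: attacked by Rf2; h2: attacked by Nf1.
Legal moves for White: none.
In check with no legal moves → checkmate.

checkmate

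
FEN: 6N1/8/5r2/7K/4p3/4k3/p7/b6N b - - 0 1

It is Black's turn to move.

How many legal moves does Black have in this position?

24

Black to move; king on e3.
In check: no.
Legal moves: Rf8, Rf7, Rh6+, Rg6, Re6, Rd6, Rc6, Rb6, Ra6, Rf5+, Rf4, Rf3, Rf2, Rf1, Kf4, Kd4, Kf3, Kd3, Ke2, Kd2, Be5, Bd4, Bc3, Bb2.
Count: 24.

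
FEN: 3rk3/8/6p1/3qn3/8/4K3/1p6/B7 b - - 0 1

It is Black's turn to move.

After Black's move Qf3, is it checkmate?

After Qf3: white king on e3; in check: yes, from the black queen on f3.
King squares — d2: attacked by Rd8; e2: attacked by Qf3; f2: attacked by Qf3; d3: attacked by Qf3; f3: attacked by Ne5; d4: attacked by Rd8; e4: attacked by Qf3; f4: attacked by Qf3.
White has no legal moves → checkmate.

yes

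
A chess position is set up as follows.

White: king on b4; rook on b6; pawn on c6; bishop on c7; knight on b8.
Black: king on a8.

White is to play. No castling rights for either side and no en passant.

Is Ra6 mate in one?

yes

After Ra6: black king on a8; in check: yes, from the white rook on a6.
King squares — a7: attacked by Ra6; b7: attacked by Pc6; b8: attacked by Bc7.
Black has no legal moves → checkmate.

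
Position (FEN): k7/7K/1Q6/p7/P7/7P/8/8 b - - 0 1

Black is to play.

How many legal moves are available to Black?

Black to move; king on a8.
In check: no.
Legal moves: none.
Count: 0.

0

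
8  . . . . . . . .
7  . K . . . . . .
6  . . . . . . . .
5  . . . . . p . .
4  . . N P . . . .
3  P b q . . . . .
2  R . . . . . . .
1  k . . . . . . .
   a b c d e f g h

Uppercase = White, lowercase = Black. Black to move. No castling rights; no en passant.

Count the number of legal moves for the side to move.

Black to move; king on a1.
In check: yes, from the white rook on a2.
Legal moves: Kxa2, Kb1, Bxa2.
Count: 3.

3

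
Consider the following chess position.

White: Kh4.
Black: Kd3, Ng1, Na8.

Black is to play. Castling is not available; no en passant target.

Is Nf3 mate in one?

no

After Nf3: white king on h4; in check: yes, from the black knight on f3.
White has 4 legal replies: Kh5, Kg4, Kh3, Kg3.
In check but a legal move exists → not checkmate.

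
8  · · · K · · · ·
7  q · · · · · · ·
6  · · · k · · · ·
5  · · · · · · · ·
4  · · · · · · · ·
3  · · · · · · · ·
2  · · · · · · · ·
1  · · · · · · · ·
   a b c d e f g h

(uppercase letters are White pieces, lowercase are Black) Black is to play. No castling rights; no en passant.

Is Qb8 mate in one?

yes

After Qb8: white king on d8; in check: yes, from the black queen on b8.
King squares — c7: attacked by Kd6; d7: attacked by Kd6; e7: attacked by Kd6; c8: attacked by Qb8; e8: attacked by Qb8.
White has no legal moves → checkmate.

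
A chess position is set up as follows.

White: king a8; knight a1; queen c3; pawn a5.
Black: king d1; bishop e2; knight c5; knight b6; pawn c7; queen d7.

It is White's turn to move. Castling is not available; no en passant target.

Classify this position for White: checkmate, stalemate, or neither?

neither

White to move; white king on a8.
In check: yes, from the black knight on b6.
King squares — a7: available; b7: attacked by Nc5; b8: available.
Legal moves for White: Kb8, Ka7, axb6.
White is in check but has 3 legal moves → neither.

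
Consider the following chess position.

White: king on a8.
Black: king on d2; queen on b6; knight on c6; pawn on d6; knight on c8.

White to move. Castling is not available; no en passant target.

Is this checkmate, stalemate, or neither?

stalemate

White to move; white king on a8.
In check: no.
King squares — a7: attacked by Qb6; b7: attacked by Qb6; b8: attacked by Qb6.
Legal moves for White: none.
Not in check and no legal moves → stalemate.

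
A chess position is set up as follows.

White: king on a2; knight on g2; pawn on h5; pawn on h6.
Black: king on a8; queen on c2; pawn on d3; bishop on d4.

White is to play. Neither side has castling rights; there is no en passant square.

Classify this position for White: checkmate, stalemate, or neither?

White to move; white king on a2.
In check: yes, from the black queen on c2.
Legal moves for White: Ka3.
White is in check but has 1 legal move → neither.

neither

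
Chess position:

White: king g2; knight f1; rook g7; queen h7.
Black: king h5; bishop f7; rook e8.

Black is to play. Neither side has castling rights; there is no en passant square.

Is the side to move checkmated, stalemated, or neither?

checkmate

Black to move; black king on h5.
In check: yes, from the white queen on h7.
King squares — g4: attacked by Rg7; h4: attacked by Qh7; g5: attacked by Rg7; g6: attacked by Rg7; h6: attacked by Qh7.
Legal moves for Black: none.
In check with no legal moves → checkmate.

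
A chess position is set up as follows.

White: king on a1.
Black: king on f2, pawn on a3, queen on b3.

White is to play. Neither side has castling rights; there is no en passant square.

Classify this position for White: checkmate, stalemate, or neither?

White to move; white king on a1.
In check: no.
King squares — b1: attacked by Qb3; a2: attacked by Qb3; b2: attacked by Pa3.
Legal moves for White: none.
Not in check and no legal moves → stalemate.

stalemate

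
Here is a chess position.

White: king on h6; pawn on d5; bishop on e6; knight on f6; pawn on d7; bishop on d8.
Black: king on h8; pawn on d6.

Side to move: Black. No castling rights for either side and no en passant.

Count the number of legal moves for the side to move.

0

Black to move; king on h8.
In check: no.
Legal moves: none.
Count: 0.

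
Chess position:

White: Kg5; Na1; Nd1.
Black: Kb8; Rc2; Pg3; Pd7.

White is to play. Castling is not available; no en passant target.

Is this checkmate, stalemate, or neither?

neither

White to move; white king on g5.
In check: no.
Legal moves for White: Kh6, Kg6, Kf6, Kh5, Kf5, Kh4, Kg4, Kf4, Ne3, Nc3, Nf2, Nb2, Nb3, Nxc2.
White has 14 legal moves and is not in check → neither.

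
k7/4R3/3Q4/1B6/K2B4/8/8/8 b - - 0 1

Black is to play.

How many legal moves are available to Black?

Black to move; king on a8.
In check: no.
Legal moves: none.
Count: 0.

0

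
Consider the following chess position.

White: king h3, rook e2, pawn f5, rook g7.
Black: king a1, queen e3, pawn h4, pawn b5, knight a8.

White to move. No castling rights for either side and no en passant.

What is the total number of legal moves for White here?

6

White to move; king on h3.
In check: yes, from the black queen on e3.
Legal moves: Kxh4, Kg4, Kh2, Kg2, Rg3, Rxe3.
Count: 6.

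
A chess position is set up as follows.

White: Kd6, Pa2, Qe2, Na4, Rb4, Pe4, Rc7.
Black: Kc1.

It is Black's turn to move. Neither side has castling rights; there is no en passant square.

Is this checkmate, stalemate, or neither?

Black to move; black king on c1.
In check: yes, from the white rook on c7.
King squares — b1: attacked by Rb4; d1: attacked by Qe2; b2: attacked by Qe2; c2: attacked by Qe2; d2: attacked by Qe2.
Legal moves for Black: none.
In check with no legal moves → checkmate.

checkmate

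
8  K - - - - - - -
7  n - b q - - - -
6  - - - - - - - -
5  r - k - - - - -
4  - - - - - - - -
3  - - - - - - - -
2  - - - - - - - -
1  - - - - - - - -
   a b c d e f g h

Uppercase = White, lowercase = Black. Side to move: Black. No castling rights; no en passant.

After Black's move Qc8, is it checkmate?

yes

After Qc8: white king on a8; in check: yes, from the black queen on c8.
King squares — a7: attacked by Ra5; b7: attacked by Qc8; b8: attacked by Bc7.
White has no legal moves → checkmate.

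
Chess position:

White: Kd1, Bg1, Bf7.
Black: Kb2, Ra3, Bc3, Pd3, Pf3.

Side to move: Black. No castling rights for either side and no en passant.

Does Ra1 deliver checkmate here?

After Ra1: white king on d1; in check: yes, from the black rook on a1.
King squares — c1: attacked by Ra1; e1: attacked by Ra1; c2: attacked by Kb2; d2: attacked by Bc3; e2: attacked by Pd3.
White has no legal moves → checkmate.

yes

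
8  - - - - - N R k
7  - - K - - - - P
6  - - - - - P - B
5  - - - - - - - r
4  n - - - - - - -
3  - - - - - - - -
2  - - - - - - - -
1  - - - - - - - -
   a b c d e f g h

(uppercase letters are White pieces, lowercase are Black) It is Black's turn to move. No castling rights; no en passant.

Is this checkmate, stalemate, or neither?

Black to move; black king on h8.
In check: yes, from the white rook on g8.
King squares — g7: attacked by Pf6; h7: attacked by Nf8; g8: attacked by Ph7.
Legal moves for Black: none.
In check with no legal moves → checkmate.

checkmate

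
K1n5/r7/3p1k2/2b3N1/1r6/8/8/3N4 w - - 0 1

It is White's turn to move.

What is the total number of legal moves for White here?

0

White to move; king on a8.
In check: yes, from the black rook on a7.
Legal moves: none.
Count: 0.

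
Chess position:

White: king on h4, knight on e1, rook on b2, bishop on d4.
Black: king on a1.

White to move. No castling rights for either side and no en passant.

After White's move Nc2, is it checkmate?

yes

After Nc2: black king on a1; in check: yes, from the white knight on c2.
King squares — b1: attacked by Rb2; a2: attacked by Rb2; b2: attacked by Bd4.
Black has no legal moves → checkmate.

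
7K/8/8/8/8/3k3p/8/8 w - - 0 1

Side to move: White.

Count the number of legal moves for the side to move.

3

White to move; king on h8.
In check: no.
Legal moves: Kg8, Kh7, Kg7.
Count: 3.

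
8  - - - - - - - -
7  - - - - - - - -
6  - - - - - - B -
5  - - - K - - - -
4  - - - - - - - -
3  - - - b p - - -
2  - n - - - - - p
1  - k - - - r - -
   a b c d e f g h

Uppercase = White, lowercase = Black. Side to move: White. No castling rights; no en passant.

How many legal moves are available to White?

White to move; king on d5.
In check: no.
Legal moves: Be8, Bh7, Bf7, Bh5, Bf5, Be4, Bxd3+, Ke6, Kd6, Kc6, Ke5, Kc5, Kd4.
Count: 13.

13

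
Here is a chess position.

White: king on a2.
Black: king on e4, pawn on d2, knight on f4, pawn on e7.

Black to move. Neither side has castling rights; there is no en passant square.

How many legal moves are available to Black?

Black to move; king on e4.
In check: no.
Legal moves: Ng6, Ne6, Nh5, Nd5, Nh3, Nd3, Ng2, Ne2, Kf5, Ke5, Kd5, Kd4, Kf3, Ke3, Kd3, e6, d1=Q, d1=R, d1=B, d1=N, e5.
Count: 21.

21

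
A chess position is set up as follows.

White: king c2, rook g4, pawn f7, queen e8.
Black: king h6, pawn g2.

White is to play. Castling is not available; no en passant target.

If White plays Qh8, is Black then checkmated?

yes

After Qh8: black king on h6; in check: yes, from the white queen on h8.
King squares — g5: attacked by Rg4; h5: attacked by Qh8; g6: attacked by Rg4; g7: attacked by Rg4; h7: attacked by Qh8.
Black has no legal moves → checkmate.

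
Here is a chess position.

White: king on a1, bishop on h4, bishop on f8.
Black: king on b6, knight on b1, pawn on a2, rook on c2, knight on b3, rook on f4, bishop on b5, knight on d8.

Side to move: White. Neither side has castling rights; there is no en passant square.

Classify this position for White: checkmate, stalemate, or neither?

White to move; white king on a1.
In check: yes, from the black knight on b3.
King squares — b1: attacked by Pa2; a2: attacked by Rc2; b2: attacked by Rc2.
Legal moves for White: none.
In check with no legal moves → checkmate.

checkmate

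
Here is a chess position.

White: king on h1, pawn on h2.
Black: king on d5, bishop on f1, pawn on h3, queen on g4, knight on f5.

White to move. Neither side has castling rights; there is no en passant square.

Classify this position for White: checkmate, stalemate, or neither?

White to move; white king on h1.
In check: no.
King squares — g1: attacked by Qg4; g2: attacked by Bf1; h2: own pawn.
Legal moves for White: none.
Not in check and no legal moves → stalemate.

stalemate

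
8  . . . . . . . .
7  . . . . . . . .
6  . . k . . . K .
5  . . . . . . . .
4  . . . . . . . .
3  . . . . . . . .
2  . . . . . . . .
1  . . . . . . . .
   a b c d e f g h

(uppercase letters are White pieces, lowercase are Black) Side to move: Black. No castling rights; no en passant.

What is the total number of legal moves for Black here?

8

Black to move; king on c6.
In check: no.
Legal moves: Kd7, Kc7, Kb7, Kd6, Kb6, Kd5, Kc5, Kb5.
Count: 8.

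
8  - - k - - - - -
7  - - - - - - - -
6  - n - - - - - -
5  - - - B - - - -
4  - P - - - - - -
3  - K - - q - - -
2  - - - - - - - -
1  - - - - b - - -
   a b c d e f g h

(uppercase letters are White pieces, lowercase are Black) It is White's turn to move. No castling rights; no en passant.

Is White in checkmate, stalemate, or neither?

neither

White to move; white king on b3.
In check: yes, from the black queen on e3.
Legal moves for White: Kc2, Kb2, Ka2.
White is in check but has 3 legal moves → neither.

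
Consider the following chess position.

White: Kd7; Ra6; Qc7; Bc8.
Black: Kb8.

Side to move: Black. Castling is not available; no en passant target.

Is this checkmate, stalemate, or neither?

checkmate

Black to move; black king on b8.
In check: yes, from the white queen on c7.
King squares — a7: attacked by Ra6; b7: attacked by Qc7; c7: attacked by Kd7; a8: attacked by Ra6; c8: attacked by Qc7.
Legal moves for Black: none.
In check with no legal moves → checkmate.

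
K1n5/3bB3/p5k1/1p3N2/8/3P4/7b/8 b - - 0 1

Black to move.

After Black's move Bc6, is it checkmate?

yes

After Bc6: white king on a8; in check: yes, from the black bishop on c6.
King squares — a7: attacked by Nc8; b7: attacked by Bc6; b8: attacked by Bh2.
White has no legal moves → checkmate.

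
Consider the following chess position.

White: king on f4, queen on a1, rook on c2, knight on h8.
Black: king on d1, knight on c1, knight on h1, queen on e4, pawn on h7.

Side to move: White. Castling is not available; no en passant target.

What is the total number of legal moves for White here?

White to move; king on f4.
In check: yes, from the black queen on e4.
Legal moves: Kg5, Kxe4.
Count: 2.

2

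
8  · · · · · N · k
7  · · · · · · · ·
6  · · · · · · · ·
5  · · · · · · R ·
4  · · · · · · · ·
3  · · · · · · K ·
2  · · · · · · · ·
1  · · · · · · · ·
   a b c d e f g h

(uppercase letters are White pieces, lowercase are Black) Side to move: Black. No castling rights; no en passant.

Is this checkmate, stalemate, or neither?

stalemate

Black to move; black king on h8.
In check: no.
King squares — g7: attacked by Rg5; h7: attacked by Nf8; g8: attacked by Rg5.
Legal moves for Black: none.
Not in check and no legal moves → stalemate.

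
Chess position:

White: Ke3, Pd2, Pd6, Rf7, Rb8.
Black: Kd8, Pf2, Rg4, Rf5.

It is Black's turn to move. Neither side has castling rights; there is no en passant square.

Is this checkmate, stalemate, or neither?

Black to move; black king on d8.
In check: yes, from the white rook on b8.
King squares — c7: attacked by Pd6; d7: attacked by Rf7; e7: attacked by Pd6; c8: attacked by Rb8; e8: attacked by Rb8.
Legal moves for Black: none.
In check with no legal moves → checkmate.

checkmate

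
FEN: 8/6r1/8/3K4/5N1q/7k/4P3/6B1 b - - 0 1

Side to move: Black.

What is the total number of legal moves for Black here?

Black to move; king on h3.
In check: yes, from the white knight on f4.
Legal moves: Kg4, Kg3, Qxf4.
Count: 3.

3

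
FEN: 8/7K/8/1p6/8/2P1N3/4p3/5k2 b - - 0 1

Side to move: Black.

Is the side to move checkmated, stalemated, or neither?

neither

Black to move; black king on f1.
In check: yes, from the white knight on e3.
Legal moves for Black: Kf2, Kg1, Ke1.
Black is in check but has 3 legal moves → neither.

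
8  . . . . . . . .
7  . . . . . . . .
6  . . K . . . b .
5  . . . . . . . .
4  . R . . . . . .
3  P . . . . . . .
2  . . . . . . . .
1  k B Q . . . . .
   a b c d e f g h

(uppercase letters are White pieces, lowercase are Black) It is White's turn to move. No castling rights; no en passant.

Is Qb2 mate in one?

After Qb2: black king on a1; in check: yes, from the white queen on b2.
King squares — b1: attacked by Qb2; a2: attacked by Bb1; b2: attacked by Rb4.
Black has no legal moves → checkmate.

yes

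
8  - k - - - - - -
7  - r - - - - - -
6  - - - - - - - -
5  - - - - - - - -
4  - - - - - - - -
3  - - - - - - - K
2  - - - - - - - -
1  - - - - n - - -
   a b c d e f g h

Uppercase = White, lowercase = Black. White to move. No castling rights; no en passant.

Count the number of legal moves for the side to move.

White to move; king on h3.
In check: no.
Legal moves: Kh4, Kg4, Kg3, Kh2.
Count: 4.

4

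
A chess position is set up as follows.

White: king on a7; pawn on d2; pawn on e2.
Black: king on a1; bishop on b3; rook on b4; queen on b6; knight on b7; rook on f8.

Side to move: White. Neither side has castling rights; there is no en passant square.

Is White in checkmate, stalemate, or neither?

checkmate

White to move; white king on a7.
In check: yes, from the black queen on b6.
King squares — a6: attacked by Qb6; b6: attacked by Rb4; b7: attacked by Qb6; a8: attacked by Rf8; b8: attacked by Rf8.
Legal moves for White: none.
In check with no legal moves → checkmate.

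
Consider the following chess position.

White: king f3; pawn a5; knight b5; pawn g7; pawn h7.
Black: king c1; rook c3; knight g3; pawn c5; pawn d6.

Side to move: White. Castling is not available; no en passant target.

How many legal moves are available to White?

5

White to move; king on f3.
In check: yes, from the black rook on c3.
Legal moves: Kg4, Kf4, Kg2, Kf2, Nxc3.
Count: 5.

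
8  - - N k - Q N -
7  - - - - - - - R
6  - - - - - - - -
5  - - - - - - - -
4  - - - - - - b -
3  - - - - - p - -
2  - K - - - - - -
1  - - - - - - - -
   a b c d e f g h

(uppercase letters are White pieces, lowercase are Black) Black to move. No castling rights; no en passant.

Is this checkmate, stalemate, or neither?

Black to move; black king on d8.
In check: yes, from the white queen on f8.
King squares — c7: attacked by Rh7; d7: attacked by Rh7; e7: attacked by Rh7; c8: attacked by Qf8; e8: attacked by Qf8.
Legal moves for Black: none.
In check with no legal moves → checkmate.

checkmate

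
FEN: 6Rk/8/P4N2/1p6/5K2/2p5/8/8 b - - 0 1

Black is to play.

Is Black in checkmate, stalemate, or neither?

checkmate

Black to move; black king on h8.
In check: yes, from the white rook on g8.
King squares — g7: attacked by Rg8; h7: attacked by Nf6; g8: attacked by Nf6.
Legal moves for Black: none.
In check with no legal moves → checkmate.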